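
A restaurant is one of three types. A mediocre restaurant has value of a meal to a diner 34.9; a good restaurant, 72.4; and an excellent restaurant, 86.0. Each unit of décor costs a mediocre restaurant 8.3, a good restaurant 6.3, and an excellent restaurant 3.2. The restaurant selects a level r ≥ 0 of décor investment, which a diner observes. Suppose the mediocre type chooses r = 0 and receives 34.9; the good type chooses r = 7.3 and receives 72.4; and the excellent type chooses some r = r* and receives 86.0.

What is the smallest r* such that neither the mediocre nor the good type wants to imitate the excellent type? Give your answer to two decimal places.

9.46

Mediocre type (on-path payoff 34.9) won't mimic when 34.9 ≥ 86.0 − 8.3·r*, i.e. r* ≥ 6.16.
Good type (on-path payoff 72.4 − 6.3×7.3 = 26.41) won't mimic when 26.41 ≥ 86.0 − 6.3·r*, i.e. r* ≥ 9.46.
Both must hold, so r* = max(6.16, 9.46) = 9.46. The good type's constraint binds.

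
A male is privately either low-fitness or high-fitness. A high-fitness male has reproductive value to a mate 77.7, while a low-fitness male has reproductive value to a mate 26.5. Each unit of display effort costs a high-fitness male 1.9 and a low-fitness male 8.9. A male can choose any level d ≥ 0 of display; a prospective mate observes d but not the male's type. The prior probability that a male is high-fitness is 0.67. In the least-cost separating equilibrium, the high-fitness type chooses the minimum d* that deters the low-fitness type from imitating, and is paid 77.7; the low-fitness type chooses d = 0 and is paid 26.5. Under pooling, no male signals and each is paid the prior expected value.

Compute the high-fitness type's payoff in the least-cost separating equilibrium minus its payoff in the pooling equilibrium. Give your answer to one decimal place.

Least-cost separating signal: d* solves 26.5 = 77.7 − 8.9·d*, so d* = (77.7 − 26.5)/8.9 ≈ 5.7528.
High-fitness type's separating payoff: 77.7 − 1.9 × d* = 77.7 − 1.9 × (77.7 − 26.5)/8.9 = 77.7 − 97.28/8.9 ≈ 66.770.
Pooling payoff: 0.67 × 77.7 + 0.33 × 26.5 = 60.804.
Difference: 66.770 − 60.804 = 5.966, i.e. 6.0 to one decimal place.
The high-fitness type prefers to separate.

6.0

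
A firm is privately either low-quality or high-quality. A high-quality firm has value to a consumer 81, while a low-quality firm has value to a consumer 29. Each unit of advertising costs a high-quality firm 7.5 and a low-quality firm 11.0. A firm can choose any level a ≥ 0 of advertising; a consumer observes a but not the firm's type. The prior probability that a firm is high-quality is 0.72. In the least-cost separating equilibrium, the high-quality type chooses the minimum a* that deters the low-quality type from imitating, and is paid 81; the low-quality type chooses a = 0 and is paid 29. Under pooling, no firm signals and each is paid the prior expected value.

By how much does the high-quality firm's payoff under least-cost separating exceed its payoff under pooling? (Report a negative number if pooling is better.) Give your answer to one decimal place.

-20.9

Least-cost separating signal: a* solves 29 = 81 − 11.0·a*, so a* = (81 − 29)/11.0 ≈ 4.7273.
High-quality type's separating payoff: 81 − 7.5 × a* = 81 − 7.5 × (81 − 29)/11.0 = 81 − 390/11.0 ≈ 45.545.
Pooling payoff: 0.72 × 81 + 0.28 × 29 = 66.44.
Difference: 45.545 − 66.44 = -20.895, i.e. -20.9 to one decimal place.
The high-quality type would prefer the pooling outcome.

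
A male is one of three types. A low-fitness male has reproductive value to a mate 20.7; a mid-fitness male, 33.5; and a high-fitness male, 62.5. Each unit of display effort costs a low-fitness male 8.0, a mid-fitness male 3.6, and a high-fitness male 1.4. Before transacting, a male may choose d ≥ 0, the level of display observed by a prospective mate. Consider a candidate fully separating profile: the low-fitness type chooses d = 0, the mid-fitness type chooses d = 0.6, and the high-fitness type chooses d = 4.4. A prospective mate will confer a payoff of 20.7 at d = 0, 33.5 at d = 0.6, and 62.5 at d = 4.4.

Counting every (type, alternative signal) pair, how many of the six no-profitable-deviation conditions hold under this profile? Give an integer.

Mid-fitness (own payoff 33.5 − 3.6×0.6 = 31.34): to d=0 gives 20.7 → no gain ✓; to d=4.4 gives 62.5 − 3.6×4.4 = 46.66 → profitable ✗.
Low-fitness (own payoff 20.7): to d=0.6 gives 33.5 − 8.0×0.6 = 28.7 → profitable ✗; to d=4.4 gives 62.5 − 8.0×4.4 = 27.3 → profitable ✗.
High-fitness (own payoff 62.5 − 1.4×4.4 = 56.34): to d=0 gives 20.7 → no gain ✓; to d=0.6 gives 33.5 − 1.4×0.6 = 32.66 → no gain ✓.
3 of the 6 constraints hold; not an equilibrium.

3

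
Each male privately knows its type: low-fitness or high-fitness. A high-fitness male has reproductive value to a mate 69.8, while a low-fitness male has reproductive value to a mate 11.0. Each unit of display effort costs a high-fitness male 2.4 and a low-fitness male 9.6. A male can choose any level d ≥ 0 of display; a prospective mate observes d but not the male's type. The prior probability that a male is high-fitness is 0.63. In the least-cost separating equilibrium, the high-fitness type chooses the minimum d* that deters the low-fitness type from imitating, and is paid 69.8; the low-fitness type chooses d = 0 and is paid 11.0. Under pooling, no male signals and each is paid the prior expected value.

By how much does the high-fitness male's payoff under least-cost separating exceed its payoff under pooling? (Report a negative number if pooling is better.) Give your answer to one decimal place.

Least-cost separating signal: d* solves 11.0 = 69.8 − 9.6·d*, so d* = (69.8 − 11.0)/9.6 = 6.125.
High-fitness type's separating payoff: 69.8 − 2.4 × d* = 69.8 − 2.4 × (69.8 − 11.0)/9.6 = 69.8 − 141.12/9.6 = 55.1.
Pooling payoff: 0.63 × 69.8 + 0.37 × 11.0 = 48.044.
Difference: 55.1 − 48.044 = 7.056, i.e. 7.1 to one decimal place.
The high-fitness type prefers to separate.

7.1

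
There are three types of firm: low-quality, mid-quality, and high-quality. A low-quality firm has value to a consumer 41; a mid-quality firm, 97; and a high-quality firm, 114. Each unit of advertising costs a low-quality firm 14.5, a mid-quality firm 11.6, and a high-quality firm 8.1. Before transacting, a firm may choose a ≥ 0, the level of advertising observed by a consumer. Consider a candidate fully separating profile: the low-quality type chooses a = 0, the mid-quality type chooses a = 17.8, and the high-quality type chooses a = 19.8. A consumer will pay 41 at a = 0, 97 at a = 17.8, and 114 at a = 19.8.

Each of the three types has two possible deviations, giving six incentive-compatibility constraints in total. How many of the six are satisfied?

Mid-quality (own payoff 97 − 11.6×17.8 = -109.48): to a=0 gives 41 → profitable ✗; to a=19.8 gives 114 − 11.6×19.8 = -115.68 → no gain ✓.
High-quality (own payoff 114 − 8.1×19.8 = -46.38): to a=0 gives 41 → profitable ✗; to a=17.8 gives 97 − 8.1×17.8 = -47.18 → no gain ✓.
Low-quality (own payoff 41): to a=17.8 gives 97 − 14.5×17.8 = -161.1 → no gain ✓; to a=19.8 gives 114 − 14.5×19.8 = -173.1 → no gain ✓.
4 of the 6 constraints hold; not an equilibrium.

4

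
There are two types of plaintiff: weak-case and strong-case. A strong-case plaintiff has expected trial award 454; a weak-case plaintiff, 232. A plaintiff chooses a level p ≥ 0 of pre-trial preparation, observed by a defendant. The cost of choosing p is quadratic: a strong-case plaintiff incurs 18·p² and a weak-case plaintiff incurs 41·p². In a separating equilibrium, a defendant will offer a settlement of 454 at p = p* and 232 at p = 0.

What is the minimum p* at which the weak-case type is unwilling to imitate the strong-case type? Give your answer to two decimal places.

2.33

The weak-case type at p = 0 receives 232; imitating at p* yields 454 − 41·p*².
Indifference: 232 = 454 − 41·p*², so p*² = (454 − 232) / 41 ≈ 5.4146.
p* = √5.4146 ≈ 2.33.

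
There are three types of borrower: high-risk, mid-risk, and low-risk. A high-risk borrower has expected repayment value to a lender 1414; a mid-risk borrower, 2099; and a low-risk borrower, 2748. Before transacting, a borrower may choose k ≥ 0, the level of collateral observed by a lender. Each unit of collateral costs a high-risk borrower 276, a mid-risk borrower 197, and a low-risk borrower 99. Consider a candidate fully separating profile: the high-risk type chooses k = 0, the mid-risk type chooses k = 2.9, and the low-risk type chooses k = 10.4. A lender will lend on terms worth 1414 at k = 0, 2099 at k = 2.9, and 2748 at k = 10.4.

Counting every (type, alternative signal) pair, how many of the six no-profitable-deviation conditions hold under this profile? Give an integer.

Low-risk (own payoff 2748 − 99×10.4 = 1718.4): to k=0 gives 1414 → no gain ✓; to k=2.9 gives 2099 − 99×2.9 = 1811.9 → profitable ✗.
Mid-risk (own payoff 2099 − 197×2.9 = 1527.7): to k=0 gives 1414 → no gain ✓; to k=10.4 gives 2748 − 197×10.4 = 699.2 → no gain ✓.
High-risk (own payoff 1414): to k=2.9 gives 2099 − 276×2.9 = 1298.6 → no gain ✓; to k=10.4 gives 2748 − 276×10.4 = -122.4 → no gain ✓.
5 of the 6 constraints hold; not an equilibrium.

5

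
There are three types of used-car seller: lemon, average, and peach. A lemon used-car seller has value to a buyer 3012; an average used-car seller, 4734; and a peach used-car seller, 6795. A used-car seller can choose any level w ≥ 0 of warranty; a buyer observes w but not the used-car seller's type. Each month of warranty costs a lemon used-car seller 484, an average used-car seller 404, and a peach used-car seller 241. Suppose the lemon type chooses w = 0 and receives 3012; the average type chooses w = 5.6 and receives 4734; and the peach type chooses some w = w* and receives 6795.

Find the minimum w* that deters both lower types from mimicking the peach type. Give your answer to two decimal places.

Lemon type (on-path payoff 3012) won't mimic when 3012 ≥ 6795 − 484·w*, i.e. w* ≥ 7.82.
Average type (on-path payoff 4734 − 404×5.6 = 2471.6) won't mimic when 2471.6 ≥ 6795 − 404·w*, i.e. w* ≥ 10.70.
Both must hold, so w* = max(7.82, 10.70) = 10.70. The average type's constraint binds.

10.70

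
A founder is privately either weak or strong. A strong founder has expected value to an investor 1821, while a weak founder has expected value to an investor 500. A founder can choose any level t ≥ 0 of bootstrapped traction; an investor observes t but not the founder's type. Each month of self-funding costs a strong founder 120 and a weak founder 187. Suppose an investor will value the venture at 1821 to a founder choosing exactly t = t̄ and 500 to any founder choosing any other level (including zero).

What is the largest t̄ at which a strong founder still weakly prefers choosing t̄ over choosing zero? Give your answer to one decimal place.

Choosing t̄ yields the strong type 1821 − 120·t̄; choosing zero yields 500.
The strong type is indifferent at 1821 − 120·t̄ = 500, i.e. t̄ = (1821 − 500) / 120 ≈ 11.0.
For any t̄ above 11.0 the strong type would rather pool at zero, so separation collapses.

11.0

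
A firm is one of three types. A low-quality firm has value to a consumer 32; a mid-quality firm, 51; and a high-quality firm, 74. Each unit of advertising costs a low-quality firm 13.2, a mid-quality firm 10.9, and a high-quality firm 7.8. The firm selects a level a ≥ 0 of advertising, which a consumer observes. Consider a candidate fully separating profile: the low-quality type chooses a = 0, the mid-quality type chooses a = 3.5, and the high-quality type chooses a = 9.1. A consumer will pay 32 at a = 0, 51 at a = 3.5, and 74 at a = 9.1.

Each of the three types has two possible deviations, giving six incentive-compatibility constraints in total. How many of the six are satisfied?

High-quality (own payoff 74 − 7.8×9.1 = 3.02): to a=0 gives 32 → profitable ✗; to a=3.5 gives 51 − 7.8×3.5 = 23.7 → profitable ✗.
Low-quality (own payoff 32): to a=3.5 gives 51 − 13.2×3.5 = 4.8 → no gain ✓; to a=9.1 gives 74 − 13.2×9.1 = -46.12 → no gain ✓.
Mid-quality (own payoff 51 − 10.9×3.5 = 12.85): to a=0 gives 32 → profitable ✗; to a=9.1 gives 74 − 10.9×9.1 = -25.19 → no gain ✓.
3 of the 6 constraints hold; not an equilibrium.

3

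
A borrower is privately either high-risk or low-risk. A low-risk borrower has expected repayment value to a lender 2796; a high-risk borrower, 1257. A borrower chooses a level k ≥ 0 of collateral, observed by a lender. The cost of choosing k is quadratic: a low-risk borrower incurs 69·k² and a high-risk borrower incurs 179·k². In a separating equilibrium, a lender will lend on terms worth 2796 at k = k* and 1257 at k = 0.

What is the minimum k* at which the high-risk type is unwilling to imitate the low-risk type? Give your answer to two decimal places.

2.93

The high-risk type at k = 0 receives 1257; imitating at k* yields 2796 − 179·k*².
Indifference: 1257 = 2796 − 179·k*², so k*² = (2796 − 1257) / 179 ≈ 8.5978.
k* = √8.5978 ≈ 2.93.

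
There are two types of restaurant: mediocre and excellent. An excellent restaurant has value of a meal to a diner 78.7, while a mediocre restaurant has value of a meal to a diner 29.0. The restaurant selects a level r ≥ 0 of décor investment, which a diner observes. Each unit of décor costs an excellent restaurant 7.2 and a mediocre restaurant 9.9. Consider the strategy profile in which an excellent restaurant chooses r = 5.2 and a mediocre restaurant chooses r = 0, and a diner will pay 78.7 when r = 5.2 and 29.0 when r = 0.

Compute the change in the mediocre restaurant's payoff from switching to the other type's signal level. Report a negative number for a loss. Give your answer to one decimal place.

-1.8

Playing r = 0 the mediocre restaurant receives 29.0.
Deviating to r = 5.2 brings payment 78.7 at cost 9.9 × 5.2 = 51.48, netting 27.22.
Gain from deviating: 27.22 − 29.0 = -1.78, i.e. -1.8 to one decimal place.
The gain is negative, so the mediocre type's incentive-compatibility constraint is satisfied.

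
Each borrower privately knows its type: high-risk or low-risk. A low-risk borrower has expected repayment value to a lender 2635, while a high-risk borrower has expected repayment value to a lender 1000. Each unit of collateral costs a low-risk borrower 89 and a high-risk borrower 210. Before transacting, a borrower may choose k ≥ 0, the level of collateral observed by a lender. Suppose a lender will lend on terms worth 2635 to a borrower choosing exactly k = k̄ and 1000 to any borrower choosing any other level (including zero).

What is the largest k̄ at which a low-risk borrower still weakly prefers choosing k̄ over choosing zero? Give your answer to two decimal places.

Choosing k̄ yields the low-risk type 2635 − 89·k̄; choosing zero yields 1000.
The low-risk type is indifferent at 2635 − 89·k̄ = 1000, i.e. k̄ = (2635 − 1000) / 89 ≈ 18.37.
For any k̄ above 18.37 the low-risk type would rather pool at zero, so separation collapses.

18.37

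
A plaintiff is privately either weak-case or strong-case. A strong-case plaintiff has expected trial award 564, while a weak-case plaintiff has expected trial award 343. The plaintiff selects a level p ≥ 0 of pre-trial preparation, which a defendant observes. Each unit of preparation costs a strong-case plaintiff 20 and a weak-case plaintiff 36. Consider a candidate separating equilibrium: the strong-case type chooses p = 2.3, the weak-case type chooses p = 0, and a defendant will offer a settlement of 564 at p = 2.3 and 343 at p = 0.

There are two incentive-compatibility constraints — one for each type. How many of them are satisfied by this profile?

1

Strong-case type: signal → 564 − 20 × 2.3 = 518; deviate to 0 → 343. IC holds (518 ≥ 343).
Weak-case type: stay at 0 → 343; mimic → 564 − 36 × 2.3 = 481.2. IC fails (343 < 481.2).
1 of 2 constraints hold, so this profile is not an equilibrium.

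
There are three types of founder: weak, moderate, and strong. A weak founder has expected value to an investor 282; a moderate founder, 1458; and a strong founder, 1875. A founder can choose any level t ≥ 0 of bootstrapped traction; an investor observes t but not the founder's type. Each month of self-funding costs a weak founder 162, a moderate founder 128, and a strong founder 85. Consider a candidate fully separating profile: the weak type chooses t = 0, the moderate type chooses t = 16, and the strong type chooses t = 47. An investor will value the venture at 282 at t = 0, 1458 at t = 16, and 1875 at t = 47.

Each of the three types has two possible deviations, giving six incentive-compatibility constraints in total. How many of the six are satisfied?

Moderate (own payoff 1458 − 128×16 = -590): to t=0 gives 282 → profitable ✗; to t=47 gives 1875 − 128×47 = -4141 → no gain ✓.
Weak (own payoff 282): to t=16 gives 1458 − 162×16 = -1134 → no gain ✓; to t=47 gives 1875 − 162×47 = -5739 → no gain ✓.
Strong (own payoff 1875 − 85×47 = -2120): to t=0 gives 282 → profitable ✗; to t=16 gives 1458 − 85×16 = 98 → profitable ✗.
3 of the 6 constraints hold; not an equilibrium.

3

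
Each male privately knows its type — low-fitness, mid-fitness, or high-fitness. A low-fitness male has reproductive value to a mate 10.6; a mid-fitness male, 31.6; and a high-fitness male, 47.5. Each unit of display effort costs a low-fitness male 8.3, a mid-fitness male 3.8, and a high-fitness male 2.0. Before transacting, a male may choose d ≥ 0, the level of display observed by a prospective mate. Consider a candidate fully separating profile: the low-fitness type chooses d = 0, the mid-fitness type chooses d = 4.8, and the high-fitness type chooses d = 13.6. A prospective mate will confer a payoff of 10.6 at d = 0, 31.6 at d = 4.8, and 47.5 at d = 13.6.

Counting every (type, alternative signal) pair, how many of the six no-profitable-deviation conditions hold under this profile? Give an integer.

5

High-fitness (own payoff 47.5 − 2.0×13.6 = 20.3): to d=0 gives 10.6 → no gain ✓; to d=4.8 gives 31.6 − 2.0×4.8 = 22 → profitable ✗.
Mid-fitness (own payoff 31.6 − 3.8×4.8 = 13.36): to d=0 gives 10.6 → no gain ✓; to d=13.6 gives 47.5 − 3.8×13.6 = -4.18 → no gain ✓.
Low-fitness (own payoff 10.6): to d=4.8 gives 31.6 − 8.3×4.8 = -8.24 → no gain ✓; to d=13.6 gives 47.5 − 8.3×13.6 = -65.38 → no gain ✓.
5 of the 6 constraints hold; not an equilibrium.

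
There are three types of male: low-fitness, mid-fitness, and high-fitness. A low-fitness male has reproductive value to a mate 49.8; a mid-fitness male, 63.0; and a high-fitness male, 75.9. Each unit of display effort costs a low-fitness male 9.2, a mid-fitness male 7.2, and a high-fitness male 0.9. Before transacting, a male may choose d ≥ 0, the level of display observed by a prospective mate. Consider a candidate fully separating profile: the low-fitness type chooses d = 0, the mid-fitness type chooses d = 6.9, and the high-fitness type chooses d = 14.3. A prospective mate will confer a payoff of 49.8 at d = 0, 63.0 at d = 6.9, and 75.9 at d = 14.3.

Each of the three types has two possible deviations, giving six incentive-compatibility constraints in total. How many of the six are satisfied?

5

High-fitness (own payoff 75.9 − 0.9×14.3 = 63.03): to d=0 gives 49.8 → no gain ✓; to d=6.9 gives 63.0 − 0.9×6.9 = 56.79 → no gain ✓.
Low-fitness (own payoff 49.8): to d=6.9 gives 63.0 − 9.2×6.9 = -0.48 → no gain ✓; to d=14.3 gives 75.9 − 9.2×14.3 = -55.66 → no gain ✓.
Mid-fitness (own payoff 63.0 − 7.2×6.9 = 13.32): to d=0 gives 49.8 → profitable ✗; to d=14.3 gives 75.9 − 7.2×14.3 = -27.06 → no gain ✓.
5 of the 6 constraints hold; not an equilibrium.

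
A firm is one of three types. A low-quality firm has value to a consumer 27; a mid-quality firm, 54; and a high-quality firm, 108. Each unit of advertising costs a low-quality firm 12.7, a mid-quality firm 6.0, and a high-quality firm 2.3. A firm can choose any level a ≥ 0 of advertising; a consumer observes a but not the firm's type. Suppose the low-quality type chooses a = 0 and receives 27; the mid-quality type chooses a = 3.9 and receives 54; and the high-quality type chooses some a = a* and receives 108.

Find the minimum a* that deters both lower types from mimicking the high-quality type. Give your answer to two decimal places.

Mid-quality type (on-path payoff 54 − 6.0×3.9 = 30.6) won't mimic when 30.6 ≥ 108 − 6.0·a*, i.e. a* ≥ 12.90.
Low-quality type (on-path payoff 27) won't mimic when 27 ≥ 108 − 12.7·a*, i.e. a* ≥ 6.38.
Both must hold, so a* = max(6.38, 12.90) = 12.90. The mid-quality type's constraint binds.

12.90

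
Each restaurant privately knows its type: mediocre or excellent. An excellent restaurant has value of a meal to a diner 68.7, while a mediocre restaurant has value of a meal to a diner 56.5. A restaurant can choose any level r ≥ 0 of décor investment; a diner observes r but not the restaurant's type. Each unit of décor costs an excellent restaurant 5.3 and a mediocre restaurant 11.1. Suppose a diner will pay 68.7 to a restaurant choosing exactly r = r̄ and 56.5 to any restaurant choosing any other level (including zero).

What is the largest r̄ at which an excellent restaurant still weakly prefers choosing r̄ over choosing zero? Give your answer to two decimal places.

2.30

Choosing r̄ yields the excellent type 68.7 − 5.3·r̄; choosing zero yields 56.5.
The excellent type is indifferent at 68.7 − 5.3·r̄ = 56.5, i.e. r̄ = (68.7 − 56.5) / 5.3 ≈ 2.30.
For any r̄ above 2.30 the excellent type would rather pool at zero, so separation collapses.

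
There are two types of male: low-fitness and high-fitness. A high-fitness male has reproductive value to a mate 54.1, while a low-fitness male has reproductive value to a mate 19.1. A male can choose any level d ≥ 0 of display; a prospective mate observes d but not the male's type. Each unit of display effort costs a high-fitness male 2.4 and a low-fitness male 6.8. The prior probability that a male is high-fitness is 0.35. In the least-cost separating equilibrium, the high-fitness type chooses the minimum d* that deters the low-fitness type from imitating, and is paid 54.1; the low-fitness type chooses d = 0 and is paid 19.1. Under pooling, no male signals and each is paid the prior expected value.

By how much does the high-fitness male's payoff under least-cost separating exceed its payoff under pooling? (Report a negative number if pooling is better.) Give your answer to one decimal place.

10.4

Least-cost separating signal: d* solves 19.1 = 54.1 − 6.8·d*, so d* = (54.1 − 19.1)/6.8 ≈ 5.1471.
High-fitness type's separating payoff: 54.1 − 2.4 × d* = 54.1 − 2.4 × (54.1 − 19.1)/6.8 = 54.1 − 84/6.8 ≈ 41.747.
Pooling payoff: 0.35 × 54.1 + 0.65 × 19.1 = 31.35.
Difference: 41.747 − 31.35 = 10.397, i.e. 10.4 to one decimal place.
The high-fitness type prefers to separate.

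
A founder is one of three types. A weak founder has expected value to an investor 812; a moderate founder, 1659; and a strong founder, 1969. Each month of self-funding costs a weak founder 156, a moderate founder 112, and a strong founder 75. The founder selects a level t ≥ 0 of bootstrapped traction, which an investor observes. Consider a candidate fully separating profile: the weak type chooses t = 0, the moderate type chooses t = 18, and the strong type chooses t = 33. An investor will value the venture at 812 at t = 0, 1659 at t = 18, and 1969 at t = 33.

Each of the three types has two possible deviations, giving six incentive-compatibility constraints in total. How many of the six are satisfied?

3

Weak (own payoff 812): to t=18 gives 1659 − 156×18 = -1149 → no gain ✓; to t=33 gives 1969 − 156×33 = -3179 → no gain ✓.
Moderate (own payoff 1659 − 112×18 = -357): to t=0 gives 812 → profitable ✗; to t=33 gives 1969 − 112×33 = -1727 → no gain ✓.
Strong (own payoff 1969 − 75×33 = -506): to t=0 gives 812 → profitable ✗; to t=18 gives 1659 − 75×18 = 309 → profitable ✗.
3 of the 6 constraints hold; not an equilibrium.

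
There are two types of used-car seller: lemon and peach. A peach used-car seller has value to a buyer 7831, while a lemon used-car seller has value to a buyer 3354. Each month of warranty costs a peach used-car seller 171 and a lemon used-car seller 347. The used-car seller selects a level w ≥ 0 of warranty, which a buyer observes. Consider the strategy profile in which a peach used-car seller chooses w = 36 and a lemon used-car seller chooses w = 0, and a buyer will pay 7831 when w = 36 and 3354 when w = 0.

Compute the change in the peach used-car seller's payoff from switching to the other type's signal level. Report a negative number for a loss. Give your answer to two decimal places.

1679.00

Playing w = 36 the peach used-car seller receives 7831 − 171 × 36 = 1675.
Deviating to w = 0 yields 3354 instead.
Gain from deviating: 3354 − 1675 = 1679.00.
The gain is positive, so the peach type's incentive-compatibility constraint is violated — this profile is not a separating equilibrium.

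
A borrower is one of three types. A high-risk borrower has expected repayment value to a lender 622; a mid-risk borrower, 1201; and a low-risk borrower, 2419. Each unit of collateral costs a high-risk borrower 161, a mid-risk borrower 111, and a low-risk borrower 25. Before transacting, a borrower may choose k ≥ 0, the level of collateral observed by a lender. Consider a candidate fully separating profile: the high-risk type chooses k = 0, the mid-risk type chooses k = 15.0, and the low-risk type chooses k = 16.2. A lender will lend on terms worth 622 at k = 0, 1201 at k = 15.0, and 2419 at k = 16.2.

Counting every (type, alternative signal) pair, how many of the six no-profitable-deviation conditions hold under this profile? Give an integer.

High-risk (own payoff 622): to k=15.0 gives 1201 − 161×15.0 = -1214 → no gain ✓; to k=16.2 gives 2419 − 161×16.2 = -189.2 → no gain ✓.
Mid-risk (own payoff 1201 − 111×15.0 = -464): to k=0 gives 622 → profitable ✗; to k=16.2 gives 2419 − 111×16.2 = 620.8 → profitable ✗.
Low-risk (own payoff 2419 − 25×16.2 = 2014): to k=0 gives 622 → no gain ✓; to k=15.0 gives 1201 − 25×15.0 = 826 → no gain ✓.
4 of the 6 constraints hold; not an equilibrium.

4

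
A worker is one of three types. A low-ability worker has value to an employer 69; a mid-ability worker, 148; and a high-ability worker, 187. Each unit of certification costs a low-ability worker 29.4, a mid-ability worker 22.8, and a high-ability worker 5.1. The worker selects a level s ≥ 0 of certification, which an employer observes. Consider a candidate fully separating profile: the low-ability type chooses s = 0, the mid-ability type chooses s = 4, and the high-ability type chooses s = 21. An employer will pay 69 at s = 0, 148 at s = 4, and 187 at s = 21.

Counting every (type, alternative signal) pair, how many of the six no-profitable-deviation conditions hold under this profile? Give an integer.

High-ability (own payoff 187 − 5.1×21 = 79.9): to s=0 gives 69 → no gain ✓; to s=4 gives 148 − 5.1×4 = 127.6 → profitable ✗.
Mid-ability (own payoff 148 − 22.8×4 = 56.8): to s=0 gives 69 → profitable ✗; to s=21 gives 187 − 22.8×21 = -291.8 → no gain ✓.
Low-ability (own payoff 69): to s=4 gives 148 − 29.4×4 = 30.4 → no gain ✓; to s=21 gives 187 − 29.4×21 = -430.4 → no gain ✓.
4 of the 6 constraints hold; not an equilibrium.

4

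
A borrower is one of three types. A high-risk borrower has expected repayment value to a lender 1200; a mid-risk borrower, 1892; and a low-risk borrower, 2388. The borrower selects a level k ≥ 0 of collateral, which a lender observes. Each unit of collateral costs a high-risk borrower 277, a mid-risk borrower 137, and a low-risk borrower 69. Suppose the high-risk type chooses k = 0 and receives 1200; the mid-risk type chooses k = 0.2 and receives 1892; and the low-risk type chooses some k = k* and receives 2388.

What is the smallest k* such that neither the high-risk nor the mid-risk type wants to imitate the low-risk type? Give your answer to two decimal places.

Mid-risk type (on-path payoff 1892 − 137×0.2 = 1864.6) won't mimic when 1864.6 ≥ 2388 − 137·k*, i.e. k* ≥ 3.82.
High-risk type (on-path payoff 1200) won't mimic when 1200 ≥ 2388 − 277·k*, i.e. k* ≥ 4.29.
Both must hold, so k* = max(4.29, 3.82) = 4.29. The high-risk type's constraint binds.

4.29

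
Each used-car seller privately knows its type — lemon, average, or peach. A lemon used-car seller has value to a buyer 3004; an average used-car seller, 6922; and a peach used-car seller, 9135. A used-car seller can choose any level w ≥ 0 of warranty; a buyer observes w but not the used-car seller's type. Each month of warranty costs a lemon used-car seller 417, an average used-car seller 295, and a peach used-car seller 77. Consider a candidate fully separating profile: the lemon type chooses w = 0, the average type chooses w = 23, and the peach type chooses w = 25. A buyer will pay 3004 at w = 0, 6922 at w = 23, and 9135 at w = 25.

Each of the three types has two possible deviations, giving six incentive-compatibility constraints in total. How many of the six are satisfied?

4

Peach (own payoff 9135 − 77×25 = 7210): to w=0 gives 3004 → no gain ✓; to w=23 gives 6922 − 77×23 = 5151 → no gain ✓.
Lemon (own payoff 3004): to w=23 gives 6922 − 417×23 = -2669 → no gain ✓; to w=25 gives 9135 − 417×25 = -1290 → no gain ✓.
Average (own payoff 6922 − 295×23 = 137): to w=0 gives 3004 → profitable ✗; to w=25 gives 9135 − 295×25 = 1760 → profitable ✗.
4 of the 6 constraints hold; not an equilibrium.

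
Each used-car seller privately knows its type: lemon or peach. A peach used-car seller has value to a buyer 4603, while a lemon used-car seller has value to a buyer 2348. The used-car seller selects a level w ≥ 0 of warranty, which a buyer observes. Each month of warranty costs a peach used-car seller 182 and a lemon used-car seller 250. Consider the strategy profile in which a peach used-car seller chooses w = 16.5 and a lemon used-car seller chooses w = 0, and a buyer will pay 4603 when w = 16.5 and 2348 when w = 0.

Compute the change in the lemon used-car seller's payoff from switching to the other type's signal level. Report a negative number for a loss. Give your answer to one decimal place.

-1870.0

Playing w = 0 the lemon used-car seller receives 2348.
Deviating to w = 16.5 brings payment 4603 at cost 250 × 16.5 = 4125, netting 478.
Gain from deviating: 478 − 2348 = -1870.0.
The gain is negative, so the lemon type's incentive-compatibility constraint is satisfied.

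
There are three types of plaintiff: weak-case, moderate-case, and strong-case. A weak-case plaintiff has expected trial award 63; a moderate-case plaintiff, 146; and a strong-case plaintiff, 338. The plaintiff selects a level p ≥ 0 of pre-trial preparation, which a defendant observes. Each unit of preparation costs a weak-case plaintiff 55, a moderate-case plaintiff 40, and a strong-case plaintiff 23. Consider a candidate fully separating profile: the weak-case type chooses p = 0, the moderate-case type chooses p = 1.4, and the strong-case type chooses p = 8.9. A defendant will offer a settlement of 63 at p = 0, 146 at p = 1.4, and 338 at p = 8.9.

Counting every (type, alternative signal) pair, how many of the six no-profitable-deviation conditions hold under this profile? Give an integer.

Weak-case (own payoff 63): to p=1.4 gives 146 − 55×1.4 = 69 → profitable ✗; to p=8.9 gives 338 − 55×8.9 = -151.5 → no gain ✓.
Moderate-case (own payoff 146 − 40×1.4 = 90): to p=0 gives 63 → no gain ✓; to p=8.9 gives 338 − 40×8.9 = -18 → no gain ✓.
Strong-case (own payoff 338 − 23×8.9 = 133.3): to p=0 gives 63 → no gain ✓; to p=1.4 gives 146 − 23×1.4 = 113.8 → no gain ✓.
5 of the 6 constraints hold; not an equilibrium.

5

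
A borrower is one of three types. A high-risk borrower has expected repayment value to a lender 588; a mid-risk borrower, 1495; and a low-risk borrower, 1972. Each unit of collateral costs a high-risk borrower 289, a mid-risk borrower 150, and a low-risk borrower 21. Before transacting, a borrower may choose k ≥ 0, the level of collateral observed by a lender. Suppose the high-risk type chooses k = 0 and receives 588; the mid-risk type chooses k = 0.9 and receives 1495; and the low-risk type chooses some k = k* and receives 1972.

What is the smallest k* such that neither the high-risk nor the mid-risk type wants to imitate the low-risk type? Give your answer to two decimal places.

Mid-risk type (on-path payoff 1495 − 150×0.9 = 1360) won't mimic when 1360 ≥ 1972 − 150·k*, i.e. k* ≥ 4.08.
High-risk type (on-path payoff 588) won't mimic when 588 ≥ 1972 − 289·k*, i.e. k* ≥ 4.79.
Both must hold, so k* = max(4.79, 4.08) = 4.79. The high-risk type's constraint binds.

4.79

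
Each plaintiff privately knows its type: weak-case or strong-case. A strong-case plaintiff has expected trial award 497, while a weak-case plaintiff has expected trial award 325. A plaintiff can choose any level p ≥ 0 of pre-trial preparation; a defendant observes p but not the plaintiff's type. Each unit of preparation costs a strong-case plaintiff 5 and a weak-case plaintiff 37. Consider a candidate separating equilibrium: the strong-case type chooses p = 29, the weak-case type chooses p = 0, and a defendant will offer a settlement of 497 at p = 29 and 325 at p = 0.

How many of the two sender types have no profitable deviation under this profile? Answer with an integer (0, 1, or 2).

2

Weak-case type: stay at 0 → 325; mimic → 497 − 37 × 29 = -576. IC holds (325 ≥ -576).
Strong-case type: signal → 497 − 5 × 29 = 352; deviate to 0 → 325. IC holds (352 ≥ 325).
2 of 2 constraints hold, so this is a separating equilibrium.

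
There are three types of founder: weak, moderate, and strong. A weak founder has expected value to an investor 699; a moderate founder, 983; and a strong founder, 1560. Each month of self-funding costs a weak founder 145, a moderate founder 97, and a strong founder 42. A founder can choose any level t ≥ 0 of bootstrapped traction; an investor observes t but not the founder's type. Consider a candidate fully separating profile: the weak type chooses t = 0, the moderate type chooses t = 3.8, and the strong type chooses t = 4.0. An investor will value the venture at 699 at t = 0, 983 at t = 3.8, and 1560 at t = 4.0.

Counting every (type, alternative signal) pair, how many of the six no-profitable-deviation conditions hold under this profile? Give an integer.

Weak (own payoff 699): to t=3.8 gives 983 − 145×3.8 = 432 → no gain ✓; to t=4.0 gives 1560 − 145×4.0 = 980 → profitable ✗.
Strong (own payoff 1560 − 42×4.0 = 1392): to t=0 gives 699 → no gain ✓; to t=3.8 gives 983 − 42×3.8 = 823.4 → no gain ✓.
Moderate (own payoff 983 − 97×3.8 = 614.4): to t=0 gives 699 → profitable ✗; to t=4.0 gives 1560 − 97×4.0 = 1172 → profitable ✗.
3 of the 6 constraints hold; not an equilibrium.

3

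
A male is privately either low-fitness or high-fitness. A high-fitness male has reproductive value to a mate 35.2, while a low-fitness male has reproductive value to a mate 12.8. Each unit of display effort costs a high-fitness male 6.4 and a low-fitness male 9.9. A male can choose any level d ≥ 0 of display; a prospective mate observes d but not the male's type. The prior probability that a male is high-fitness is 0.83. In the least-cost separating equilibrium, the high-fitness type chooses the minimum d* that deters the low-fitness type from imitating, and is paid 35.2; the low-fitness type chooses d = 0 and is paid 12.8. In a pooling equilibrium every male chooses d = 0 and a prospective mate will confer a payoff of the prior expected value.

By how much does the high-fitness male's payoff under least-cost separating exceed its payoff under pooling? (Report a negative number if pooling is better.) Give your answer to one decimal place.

Least-cost separating signal: d* solves 12.8 = 35.2 − 9.9·d*, so d* = (35.2 − 12.8)/9.9 ≈ 2.2626.
High-fitness type's separating payoff: 35.2 − 6.4 × d* = 35.2 − 6.4 × (35.2 − 12.8)/9.9 = 35.2 − 143.36/9.9 ≈ 20.719.
Pooling payoff: 0.83 × 35.2 + 0.17 × 12.8 = 31.392.
Difference: 20.719 − 31.392 = -10.673, i.e. -10.7 to one decimal place.
The high-fitness type would prefer the pooling outcome.

-10.7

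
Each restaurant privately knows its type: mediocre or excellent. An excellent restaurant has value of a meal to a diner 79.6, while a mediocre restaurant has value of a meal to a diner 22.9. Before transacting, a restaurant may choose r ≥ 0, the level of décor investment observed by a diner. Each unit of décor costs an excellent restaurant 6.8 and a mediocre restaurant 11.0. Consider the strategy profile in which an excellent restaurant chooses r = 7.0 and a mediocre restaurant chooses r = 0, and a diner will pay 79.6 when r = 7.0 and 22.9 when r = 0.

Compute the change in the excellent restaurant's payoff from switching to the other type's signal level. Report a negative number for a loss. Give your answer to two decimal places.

-9.10

Playing r = 7.0 the excellent restaurant receives 79.6 − 6.8 × 7.0 = 32.
Deviating to r = 0 yields 22.9 instead.
Gain from deviating: 22.9 − 32 = -9.10.
The gain is negative, so the excellent type's incentive-compatibility constraint is satisfied.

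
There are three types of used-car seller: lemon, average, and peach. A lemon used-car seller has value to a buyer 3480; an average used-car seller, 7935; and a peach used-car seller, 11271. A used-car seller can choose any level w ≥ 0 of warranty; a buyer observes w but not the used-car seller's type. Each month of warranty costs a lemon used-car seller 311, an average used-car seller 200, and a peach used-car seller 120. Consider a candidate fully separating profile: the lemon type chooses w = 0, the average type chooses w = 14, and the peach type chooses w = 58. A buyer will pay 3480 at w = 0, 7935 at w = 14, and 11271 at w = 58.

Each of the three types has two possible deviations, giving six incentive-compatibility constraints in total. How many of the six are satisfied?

Average (own payoff 7935 − 200×14 = 5135): to w=0 gives 3480 → no gain ✓; to w=58 gives 11271 − 200×58 = -329 → no gain ✓.
Peach (own payoff 11271 − 120×58 = 4311): to w=0 gives 3480 → no gain ✓; to w=14 gives 7935 − 120×14 = 6255 → profitable ✗.
Lemon (own payoff 3480): to w=14 gives 7935 − 311×14 = 3581 → profitable ✗; to w=58 gives 11271 − 311×58 = -6767 → no gain ✓.
4 of the 6 constraints hold; not an equilibrium.

4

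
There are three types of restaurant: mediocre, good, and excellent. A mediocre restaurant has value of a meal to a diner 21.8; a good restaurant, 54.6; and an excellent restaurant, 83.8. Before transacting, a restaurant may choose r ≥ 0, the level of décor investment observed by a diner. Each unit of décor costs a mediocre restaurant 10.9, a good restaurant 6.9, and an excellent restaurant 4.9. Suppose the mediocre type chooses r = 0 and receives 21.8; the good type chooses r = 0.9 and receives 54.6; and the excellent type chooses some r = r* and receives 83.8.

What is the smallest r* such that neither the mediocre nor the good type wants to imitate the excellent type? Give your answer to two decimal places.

5.69

Good type (on-path payoff 54.6 − 6.9×0.9 = 48.39) won't mimic when 48.39 ≥ 83.8 − 6.9·r*, i.e. r* ≥ 5.13.
Mediocre type (on-path payoff 21.8) won't mimic when 21.8 ≥ 83.8 − 10.9·r*, i.e. r* ≥ 5.69.
Both must hold, so r* = max(5.69, 5.13) = 5.69. The mediocre type's constraint binds.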